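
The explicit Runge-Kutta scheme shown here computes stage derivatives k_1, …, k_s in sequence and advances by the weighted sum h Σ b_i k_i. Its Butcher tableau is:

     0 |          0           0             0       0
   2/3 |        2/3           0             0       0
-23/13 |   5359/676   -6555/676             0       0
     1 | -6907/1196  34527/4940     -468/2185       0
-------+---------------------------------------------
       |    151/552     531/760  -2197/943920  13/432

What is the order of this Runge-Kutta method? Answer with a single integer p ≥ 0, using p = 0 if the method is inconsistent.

b = (151/552, 531/760, -2197/943920, 13/432)
c = (0, 2/3, -23/13, 1)
Ac = (0, 0, -2185/338, 131/26)
Σ b_i: 151/552·1 + 531/760·1 + (-2197/943920)·1 + 13/432·1 = 1 ✓
b·c: 531/760·2/3 + (-2197/943920)·(-23/13) + 13/432·1 = 1/2 ✓
b·c²: 531/760·4/9 + (-2197/943920)·529/169 + 13/432·1 = 1/3 ✓
b·Ac: (-2197/943920)·(-2185/338) + 13/432·131/26 = 1/6 ✓
b·c³: 531/760·8/27 + (-2197/943920)·(-12167/2197) + 13/432·1 = 1/4 ✓
b·(c∘Ac): (-2197/943920)·50255/4394 + 13/432·131/26 = 1/8 ✓
b·Ac²: (-2197/943920)·(-2185/507) + 13/432·95/39 = 1/12 ✓
b·A²c: 13/432·18/13 = 1/24 ✓; 4 stages ⇒ order 4.

4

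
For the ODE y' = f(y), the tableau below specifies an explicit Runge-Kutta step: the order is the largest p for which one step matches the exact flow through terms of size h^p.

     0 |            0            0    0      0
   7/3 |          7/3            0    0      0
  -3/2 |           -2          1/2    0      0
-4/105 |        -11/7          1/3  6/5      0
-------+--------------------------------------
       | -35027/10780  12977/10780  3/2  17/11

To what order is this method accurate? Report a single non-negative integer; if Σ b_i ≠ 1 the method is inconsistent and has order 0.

2

b = (-35027/10780, 12977/10780, 3/2, 17/11)
c = (0, 7/3, -3/2, -4/105)
Ac = (0, 0, 7/6, -46/45)
Σ b_i: (-35027/10780)·1 + 12977/10780·1 + 3/2·1 + 17/11·1 = 1 ✓
b·c: 12977/10780·7/3 + 3/2·(-3/2) + 17/11·(-4/105) = 1/2 ✓
b·c²: 12977/10780·49/9 + 3/2·9/4 + 17/11·16/11025 = 3211777/323400 ≠ 1/3 ⇒ order 2.
b·Ac: 3/2·7/6 + 17/11·(-46/45) = 337/1980 ≠ 1/6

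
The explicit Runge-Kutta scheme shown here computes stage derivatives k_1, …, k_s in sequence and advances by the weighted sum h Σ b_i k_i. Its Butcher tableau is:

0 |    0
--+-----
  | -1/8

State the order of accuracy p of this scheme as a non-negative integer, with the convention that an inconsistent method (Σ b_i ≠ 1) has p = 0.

0

b = (-1/8)
c = (0)
Σ b_i: (-1/8)·1 = -1/8 ≠ 1 ⇒ order 0.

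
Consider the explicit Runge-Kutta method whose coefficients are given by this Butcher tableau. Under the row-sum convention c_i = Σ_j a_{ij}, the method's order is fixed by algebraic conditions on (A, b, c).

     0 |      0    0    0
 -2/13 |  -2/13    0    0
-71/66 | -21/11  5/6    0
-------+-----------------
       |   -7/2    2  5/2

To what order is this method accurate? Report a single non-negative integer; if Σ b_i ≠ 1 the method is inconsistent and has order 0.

b = (-7/2, 2, 5/2)
c = (0, -2/13, -71/66)
Ac = (0, 0, -5/39)
Σ b_i: (-7/2)·1 + 2·1 + 5/2·1 = 1 ✓
b·c: 2·(-2/13) + 5/2·(-71/66) = -5143/1716 ≠ 1/2 ⇒ order 1.

1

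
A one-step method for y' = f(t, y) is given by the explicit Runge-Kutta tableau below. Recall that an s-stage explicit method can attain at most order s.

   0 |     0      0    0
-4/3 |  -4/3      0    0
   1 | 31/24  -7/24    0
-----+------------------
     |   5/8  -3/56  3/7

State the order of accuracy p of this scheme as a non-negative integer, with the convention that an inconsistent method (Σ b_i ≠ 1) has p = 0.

b = (5/8, -3/56, 3/7)
c = (0, -4/3, 1)
Ac = (0, 0, 7/18)
Σ b_i: 5/8·1 + (-3/56)·1 + 3/7·1 = 1 ✓
b·c: (-3/56)·(-4/3) + 3/7·1 = 1/2 ✓
b·c²: (-3/56)·16/9 + 3/7·1 = 1/3 ✓
b·Ac: 3/7·7/18 = 1/6 ✓; 3 stages ⇒ order 3.

3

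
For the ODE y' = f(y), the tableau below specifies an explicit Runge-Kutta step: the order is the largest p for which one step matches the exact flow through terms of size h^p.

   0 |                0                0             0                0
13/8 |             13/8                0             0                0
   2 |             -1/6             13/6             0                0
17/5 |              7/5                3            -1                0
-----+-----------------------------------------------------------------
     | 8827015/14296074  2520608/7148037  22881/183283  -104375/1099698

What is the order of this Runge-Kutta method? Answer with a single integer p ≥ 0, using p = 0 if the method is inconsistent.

3

b = (8827015/14296074, 2520608/7148037, 22881/183283, -104375/1099698)
c = (0, 13/8, 2, 17/5)
Ac = (0, 0, 169/48, 23/8)
Σ b_i: 8827015/14296074·1 + 2520608/7148037·1 + 22881/183283·1 + (-104375/1099698)·1 = 1 ✓
b·c: 2520608/7148037·13/8 + 22881/183283·2 + (-104375/1099698)·17/5 = 1/2 ✓
b·c²: 2520608/7148037·169/64 + 22881/183283·4 + (-104375/1099698)·289/25 = 1/3 ✓
b·Ac: 22881/183283·169/48 + (-104375/1099698)·23/8 = 1/6 ✓
b·c³: 2520608/7148037·2197/512 + 22881/183283·8 + (-104375/1099698)·4913/125 = -3573525/2932528 ≠ 1/4 ⇒ order 3.
b·(c∘Ac): 22881/183283·169/24 + (-104375/1099698)·391/40 = -428347/8797584 ≠ 1/8
b·Ac²: 22881/183283·2197/384 + (-104375/1099698)·251/64 = 3008929/8797584 ≠ 1/12
b·A²c: (-104375/1099698)·(-169/48) = 17639375/52785504 ≠ 1/24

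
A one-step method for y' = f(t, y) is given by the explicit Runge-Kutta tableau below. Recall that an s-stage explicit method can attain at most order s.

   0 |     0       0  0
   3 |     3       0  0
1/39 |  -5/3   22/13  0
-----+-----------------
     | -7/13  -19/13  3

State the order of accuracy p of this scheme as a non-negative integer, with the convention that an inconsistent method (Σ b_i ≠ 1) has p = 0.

b = (-7/13, -19/13, 3)
c = (0, 3, 1/39)
Ac = (0, 0, 66/13)
Σ b_i: (-7/13)·1 + (-19/13)·1 + 3·1 = 1 ✓
b·c: (-19/13)·3 + 3·1/39 = -56/13 ≠ 1/2 ⇒ order 1.

1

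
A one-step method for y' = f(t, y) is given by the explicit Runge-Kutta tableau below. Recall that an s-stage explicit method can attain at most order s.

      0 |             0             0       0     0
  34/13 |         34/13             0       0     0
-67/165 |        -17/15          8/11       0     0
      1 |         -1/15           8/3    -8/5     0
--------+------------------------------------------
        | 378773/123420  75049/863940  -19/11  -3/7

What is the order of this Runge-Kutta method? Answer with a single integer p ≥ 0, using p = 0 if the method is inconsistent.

b = (378773/123420, 75049/863940, -19/11, -3/7)
c = (0, 34/13, -67/165, 1)
Ac = (0, 0, 272/143, 27256/3575)
Σ b_i: 378773/123420·1 + 75049/863940·1 + (-19/11)·1 + (-3/7)·1 = 1 ✓
b·c: 75049/863940·34/13 + (-19/11)·(-67/165) + (-3/7)·1 = 1/2 ✓
b·c²: 75049/863940·1156/169 + (-19/11)·4489/27225 + (-3/7)·1 = -463963/3893175 ≠ 1/3 ⇒ order 2.
b·Ac: (-19/11)·272/143 + (-3/7)·27256/3575 = -1803848/275275 ≠ 1/6

2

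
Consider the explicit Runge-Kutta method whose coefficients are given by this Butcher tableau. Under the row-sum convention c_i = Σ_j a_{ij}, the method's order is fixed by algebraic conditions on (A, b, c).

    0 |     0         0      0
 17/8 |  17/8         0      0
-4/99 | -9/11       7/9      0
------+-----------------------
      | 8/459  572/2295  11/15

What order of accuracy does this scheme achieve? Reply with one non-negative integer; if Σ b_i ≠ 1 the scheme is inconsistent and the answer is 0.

b = (8/459, 572/2295, 11/15)
c = (0, 17/8, -4/99)
Ac = (0, 0, 119/72)
Σ b_i: 8/459·1 + 572/2295·1 + 11/15·1 = 1 ✓
b·c: 572/2295·17/8 + 11/15·(-4/99) = 1/2 ✓
b·c²: 572/2295·289/64 + 11/15·16/9801 = 48185/42768 ≠ 1/3 ⇒ order 2.
b·Ac: 11/15·119/72 = 1309/1080 ≠ 1/6

2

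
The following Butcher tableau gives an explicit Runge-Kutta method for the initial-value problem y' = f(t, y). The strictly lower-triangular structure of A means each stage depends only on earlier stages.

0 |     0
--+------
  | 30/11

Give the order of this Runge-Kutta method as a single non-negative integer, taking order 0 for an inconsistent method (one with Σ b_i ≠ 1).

0

b = (30/11)
c = (0)
Σ b_i: 30/11·1 = 30/11 ≠ 1 ⇒ order 0.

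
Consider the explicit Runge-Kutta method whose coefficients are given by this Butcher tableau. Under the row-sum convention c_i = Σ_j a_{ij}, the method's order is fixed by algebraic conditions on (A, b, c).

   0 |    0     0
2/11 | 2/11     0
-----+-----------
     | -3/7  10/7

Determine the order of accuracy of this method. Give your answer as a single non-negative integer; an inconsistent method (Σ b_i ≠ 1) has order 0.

1

b = (-3/7, 10/7)
c = (0, 2/11)
Σ b_i: (-3/7)·1 + 10/7·1 = 1 ✓
b·c: 10/7·2/11 = 20/77 ≠ 1/2 ⇒ order 1.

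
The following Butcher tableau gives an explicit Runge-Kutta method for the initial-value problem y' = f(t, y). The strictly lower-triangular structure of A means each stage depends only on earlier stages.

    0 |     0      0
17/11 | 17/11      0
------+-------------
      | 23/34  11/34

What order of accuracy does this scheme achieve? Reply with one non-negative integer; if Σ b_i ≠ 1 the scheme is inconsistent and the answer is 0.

2

b = (23/34, 11/34)
c = (0, 17/11)
Σ b_i: 23/34·1 + 11/34·1 = 1 ✓
b·c: 11/34·17/11 = 1/2 ✓; 2 stages ⇒ order 2.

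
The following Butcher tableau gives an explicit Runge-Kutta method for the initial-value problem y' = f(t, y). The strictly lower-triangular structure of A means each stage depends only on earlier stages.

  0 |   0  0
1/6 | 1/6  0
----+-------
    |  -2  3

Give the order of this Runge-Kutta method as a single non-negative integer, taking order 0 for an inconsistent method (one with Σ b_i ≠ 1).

b = (-2, 3)
c = (0, 1/6)
Σ b_i: (-2)·1 + 3·1 = 1 ✓
b·c: 3·1/6 = 1/2 ✓; 2 stages ⇒ order 2.

2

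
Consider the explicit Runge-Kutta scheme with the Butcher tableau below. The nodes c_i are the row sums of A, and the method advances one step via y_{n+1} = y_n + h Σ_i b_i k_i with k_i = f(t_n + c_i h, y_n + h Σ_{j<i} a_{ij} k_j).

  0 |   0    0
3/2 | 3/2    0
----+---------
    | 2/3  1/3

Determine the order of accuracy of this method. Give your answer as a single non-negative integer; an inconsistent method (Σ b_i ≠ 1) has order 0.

b = (2/3, 1/3)
c = (0, 3/2)
Σ b_i: 2/3·1 + 1/3·1 = 1 ✓
b·c: 1/3·3/2 = 1/2 ✓; 2 stages ⇒ order 2.

2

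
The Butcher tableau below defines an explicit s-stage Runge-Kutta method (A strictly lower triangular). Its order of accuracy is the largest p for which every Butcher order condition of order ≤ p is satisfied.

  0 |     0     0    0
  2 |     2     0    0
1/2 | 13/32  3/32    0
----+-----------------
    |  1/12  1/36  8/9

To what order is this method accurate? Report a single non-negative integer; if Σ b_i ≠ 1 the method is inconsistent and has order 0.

3

b = (1/12, 1/36, 8/9)
c = (0, 2, 1/2)
Ac = (0, 0, 3/16)
Σ b_i: 1/12·1 + 1/36·1 + 8/9·1 = 1 ✓
b·c: 1/36·2 + 8/9·1/2 = 1/2 ✓
b·c²: 1/36·4 + 8/9·1/4 = 1/3 ✓
b·Ac: 8/9·3/16 = 1/6 ✓; 3 stages ⇒ order 3.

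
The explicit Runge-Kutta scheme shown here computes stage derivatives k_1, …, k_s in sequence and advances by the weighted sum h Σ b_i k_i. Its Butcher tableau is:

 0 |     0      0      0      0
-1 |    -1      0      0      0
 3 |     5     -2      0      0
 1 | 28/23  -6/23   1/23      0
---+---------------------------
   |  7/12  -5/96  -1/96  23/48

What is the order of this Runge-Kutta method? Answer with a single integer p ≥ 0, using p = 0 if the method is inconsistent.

b = (7/12, -5/96, -1/96, 23/48)
c = (0, -1, 3, 1)
Ac = (0, 0, 2, 9/23)
Σ b_i: 7/12·1 + (-5/96)·1 + (-1/96)·1 + 23/48·1 = 1 ✓
b·c: (-5/96)·(-1) + (-1/96)·3 + 23/48·1 = 1/2 ✓
b·c²: (-5/96)·1 + (-1/96)·9 + 23/48·1 = 1/3 ✓
b·Ac: (-1/96)·2 + 23/48·9/23 = 1/6 ✓
b·c³: (-5/96)·(-1) + (-1/96)·27 + 23/48·1 = 1/4 ✓
b·(c∘Ac): (-1/96)·6 + 23/48·9/23 = 1/8 ✓
b·Ac²: (-1/96)·(-2) + 23/48·3/23 = 1/12 ✓
b·A²c: 23/48·2/23 = 1/24 ✓; 4 stages ⇒ order 4.

4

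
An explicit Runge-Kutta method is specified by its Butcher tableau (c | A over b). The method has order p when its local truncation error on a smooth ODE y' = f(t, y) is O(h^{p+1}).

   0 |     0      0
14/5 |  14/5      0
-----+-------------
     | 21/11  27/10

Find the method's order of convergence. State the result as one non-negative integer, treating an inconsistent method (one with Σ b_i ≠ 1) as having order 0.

b = (21/11, 27/10)
c = (0, 14/5)
Σ b_i: 21/11·1 + 27/10·1 = 507/110 ≠ 1 ⇒ order 0.

0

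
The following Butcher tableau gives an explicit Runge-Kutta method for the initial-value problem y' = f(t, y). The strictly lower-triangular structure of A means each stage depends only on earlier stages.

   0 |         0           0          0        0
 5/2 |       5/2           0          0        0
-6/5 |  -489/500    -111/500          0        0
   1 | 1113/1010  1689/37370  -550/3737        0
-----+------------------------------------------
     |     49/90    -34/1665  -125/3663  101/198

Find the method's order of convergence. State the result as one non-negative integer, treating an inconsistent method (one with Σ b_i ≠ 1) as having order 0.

b = (49/90, -34/1665, -125/3663, 101/198)
c = (0, 5/2, -6/5, 1)
Ac = (0, 0, -111/200, 117/404)
Σ b_i: 49/90·1 + (-34/1665)·1 + (-125/3663)·1 + 101/198·1 = 1 ✓
b·c: (-34/1665)·5/2 + (-125/3663)·(-6/5) + 101/198·1 = 1/2 ✓
b·c²: (-34/1665)·25/4 + (-125/3663)·36/25 + 101/198·1 = 1/3 ✓
b·Ac: (-125/3663)·(-111/200) + 101/198·117/404 = 1/6 ✓
b·c³: (-34/1665)·125/8 + (-125/3663)·(-216/125) + 101/198·1 = 1/4 ✓
b·(c∘Ac): (-125/3663)·333/500 + 101/198·117/404 = 1/8 ✓
b·Ac²: (-125/3663)·(-111/80) + 101/198·57/808 = 1/12 ✓
b·A²c: 101/198·33/404 = 1/24 ✓; 4 stages ⇒ order 4.

4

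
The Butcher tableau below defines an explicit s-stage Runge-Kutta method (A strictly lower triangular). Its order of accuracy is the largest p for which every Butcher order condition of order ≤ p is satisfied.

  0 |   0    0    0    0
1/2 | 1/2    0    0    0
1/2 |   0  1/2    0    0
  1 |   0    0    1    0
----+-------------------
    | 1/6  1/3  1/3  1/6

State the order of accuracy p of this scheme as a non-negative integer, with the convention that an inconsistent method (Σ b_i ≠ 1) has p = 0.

4

b = (1/6, 1/3, 1/3, 1/6)
c = (0, 1/2, 1/2, 1)
Ac = (0, 0, 1/4, 1/2)
Σ b_i: 1/6·1 + 1/3·1 + 1/3·1 + 1/6·1 = 1 ✓
b·c: 1/3·1/2 + 1/3·1/2 + 1/6·1 = 1/2 ✓
b·c²: 1/3·1/4 + 1/3·1/4 + 1/6·1 = 1/3 ✓
b·Ac: 1/3·1/4 + 1/6·1/2 = 1/6 ✓
b·c³: 1/3·1/8 + 1/3·1/8 + 1/6·1 = 1/4 ✓
b·(c∘Ac): 1/3·1/8 + 1/6·1/2 = 1/8 ✓
b·Ac²: 1/3·1/8 + 1/6·1/4 = 1/12 ✓
b·A²c: 1/6·1/4 = 1/24 ✓; 4 stages ⇒ order 4.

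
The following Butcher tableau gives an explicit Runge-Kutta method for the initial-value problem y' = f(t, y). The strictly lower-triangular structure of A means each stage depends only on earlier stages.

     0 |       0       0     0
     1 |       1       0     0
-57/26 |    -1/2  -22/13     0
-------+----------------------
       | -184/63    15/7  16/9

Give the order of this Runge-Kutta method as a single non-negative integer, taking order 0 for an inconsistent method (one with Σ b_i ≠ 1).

b = (-184/63, 15/7, 16/9)
c = (0, 1, -57/26)
Ac = (0, 0, -22/13)
Σ b_i: (-184/63)·1 + 15/7·1 + 16/9·1 = 1 ✓
b·c: 15/7·1 + 16/9·(-57/26) = -479/273 ≠ 1/2 ⇒ order 1.

1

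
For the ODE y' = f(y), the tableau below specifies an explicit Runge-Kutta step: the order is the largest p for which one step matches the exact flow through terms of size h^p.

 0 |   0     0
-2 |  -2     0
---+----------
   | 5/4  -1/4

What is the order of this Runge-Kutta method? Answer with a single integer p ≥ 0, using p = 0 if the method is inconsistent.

2

b = (5/4, -1/4)
c = (0, -2)
Σ b_i: 5/4·1 + (-1/4)·1 = 1 ✓
b·c: (-1/4)·(-2) = 1/2 ✓; 2 stages ⇒ order 2.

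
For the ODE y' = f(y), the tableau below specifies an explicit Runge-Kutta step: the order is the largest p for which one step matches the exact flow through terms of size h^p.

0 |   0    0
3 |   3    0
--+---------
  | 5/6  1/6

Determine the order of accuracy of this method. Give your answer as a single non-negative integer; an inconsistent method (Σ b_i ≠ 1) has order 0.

2

b = (5/6, 1/6)
c = (0, 3)
Σ b_i: 5/6·1 + 1/6·1 = 1 ✓
b·c: 1/6·3 = 1/2 ✓; 2 stages ⇒ order 2.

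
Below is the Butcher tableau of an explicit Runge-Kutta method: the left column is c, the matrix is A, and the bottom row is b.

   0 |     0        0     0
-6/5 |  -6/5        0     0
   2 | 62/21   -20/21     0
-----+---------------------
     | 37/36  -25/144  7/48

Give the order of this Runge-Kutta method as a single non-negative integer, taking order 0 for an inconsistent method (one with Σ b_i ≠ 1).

3

b = (37/36, -25/144, 7/48)
c = (0, -6/5, 2)
Ac = (0, 0, 8/7)
Σ b_i: 37/36·1 + (-25/144)·1 + 7/48·1 = 1 ✓
b·c: (-25/144)·(-6/5) + 7/48·2 = 1/2 ✓
b·c²: (-25/144)·36/25 + 7/48·4 = 1/3 ✓
b·Ac: 7/48·8/7 = 1/6 ✓; 3 stages ⇒ order 3.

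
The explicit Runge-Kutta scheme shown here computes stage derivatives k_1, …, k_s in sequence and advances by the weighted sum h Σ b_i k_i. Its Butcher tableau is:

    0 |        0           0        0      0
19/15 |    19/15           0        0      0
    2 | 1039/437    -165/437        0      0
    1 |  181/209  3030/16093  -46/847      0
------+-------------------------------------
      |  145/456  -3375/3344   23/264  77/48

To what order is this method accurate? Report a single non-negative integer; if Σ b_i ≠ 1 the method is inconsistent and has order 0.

4

b = (145/456, -3375/3344, 23/264, 77/48)
c = (0, 19/15, 2, 1)
Ac = (0, 0, -11/23, 10/77)
Σ b_i: 145/456·1 + (-3375/3344)·1 + 23/264·1 + 77/48·1 = 1 ✓
b·c: (-3375/3344)·19/15 + 23/264·2 + 77/48·1 = 1/2 ✓
b·c²: (-3375/3344)·361/225 + 23/264·4 + 77/48·1 = 1/3 ✓
b·Ac: 23/264·(-11/23) + 77/48·10/77 = 1/6 ✓
b·c³: (-3375/3344)·6859/3375 + 23/264·8 + 77/48·1 = 1/4 ✓
b·(c∘Ac): 23/264·(-22/23) + 77/48·10/77 = 1/8 ✓
b·Ac²: 23/264·(-209/345) + 77/48·14/165 = 1/12 ✓
b·A²c: 77/48·2/77 = 1/24 ✓; 4 stages ⇒ order 4.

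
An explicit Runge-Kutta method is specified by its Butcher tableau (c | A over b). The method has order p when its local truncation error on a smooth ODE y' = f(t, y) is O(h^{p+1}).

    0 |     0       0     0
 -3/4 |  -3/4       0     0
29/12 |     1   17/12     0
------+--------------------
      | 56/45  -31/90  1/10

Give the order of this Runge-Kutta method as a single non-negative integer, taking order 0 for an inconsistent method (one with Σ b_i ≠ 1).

b = (56/45, -31/90, 1/10)
c = (0, -3/4, 29/12)
Ac = (0, 0, -17/16)
Σ b_i: 56/45·1 + (-31/90)·1 + 1/10·1 = 1 ✓
b·c: (-31/90)·(-3/4) + 1/10·29/12 = 1/2 ✓
b·c²: (-31/90)·9/16 + 1/10·841/144 = 281/720 ≠ 1/3 ⇒ order 2.
b·Ac: 1/10·(-17/16) = -17/160 ≠ 1/6

2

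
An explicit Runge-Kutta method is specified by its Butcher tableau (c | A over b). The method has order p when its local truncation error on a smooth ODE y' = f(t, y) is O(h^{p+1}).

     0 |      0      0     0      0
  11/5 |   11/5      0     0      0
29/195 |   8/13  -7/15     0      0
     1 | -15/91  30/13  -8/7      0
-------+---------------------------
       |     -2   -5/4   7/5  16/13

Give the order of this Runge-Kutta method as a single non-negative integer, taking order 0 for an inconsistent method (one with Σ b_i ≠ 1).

0

b = (-2, -5/4, 7/5, 16/13)
c = (0, 11/5, 29/195, 1)
Ac = (0, 0, -77/75, 6698/1365)
Σ b_i: (-2)·1 + (-5/4)·1 + 7/5·1 + 16/13·1 = -161/260 ≠ 1 ⇒ order 0.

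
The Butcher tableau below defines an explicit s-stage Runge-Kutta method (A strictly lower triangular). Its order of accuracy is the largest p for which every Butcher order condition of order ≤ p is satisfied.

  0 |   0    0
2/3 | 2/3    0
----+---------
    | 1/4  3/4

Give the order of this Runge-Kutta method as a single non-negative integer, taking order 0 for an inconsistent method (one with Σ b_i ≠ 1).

b = (1/4, 3/4)
c = (0, 2/3)
Σ b_i: 1/4·1 + 3/4·1 = 1 ✓
b·c: 3/4·2/3 = 1/2 ✓; 2 stages ⇒ order 2.

2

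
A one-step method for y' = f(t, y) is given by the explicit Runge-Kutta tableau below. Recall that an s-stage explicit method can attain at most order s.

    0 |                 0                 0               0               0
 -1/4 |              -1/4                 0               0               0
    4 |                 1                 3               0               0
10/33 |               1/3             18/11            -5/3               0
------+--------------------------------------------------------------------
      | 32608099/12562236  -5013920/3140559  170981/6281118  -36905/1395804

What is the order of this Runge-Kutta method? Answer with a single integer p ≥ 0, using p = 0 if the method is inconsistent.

b = (32608099/12562236, -5013920/3140559, 170981/6281118, -36905/1395804)
c = (0, -1/4, 4, 10/33)
Ac = (0, 0, -3/4, -467/66)
Σ b_i: 32608099/12562236·1 + (-5013920/3140559)·1 + 170981/6281118·1 + (-36905/1395804)·1 = 1 ✓
b·c: (-5013920/3140559)·(-1/4) + 170981/6281118·4 + (-36905/1395804)·10/33 = 1/2 ✓
b·c²: (-5013920/3140559)·1/16 + 170981/6281118·16 + (-36905/1395804)·100/1089 = 1/3 ✓
b·Ac: 170981/6281118·(-3/4) + (-36905/1395804)·(-467/66) = 1/6 ✓
b·c³: (-5013920/3140559)·(-1/64) + 170981/6281118·64 + (-36905/1395804)·1000/35937 = 366129977/207276894 ≠ 1/4 ⇒ order 3.
b·(c∘Ac): 170981/6281118·(-3) + (-36905/1395804)·(-2335/1089) = -313711/12562236 ≠ 1/8
b·Ac²: 170981/6281118·3/16 + (-36905/1395804)·(-7013/264) = 5924899/8374824 ≠ 1/12
b·A²c: (-36905/1395804)·5/4 = -184525/5583216 ≠ 1/24

3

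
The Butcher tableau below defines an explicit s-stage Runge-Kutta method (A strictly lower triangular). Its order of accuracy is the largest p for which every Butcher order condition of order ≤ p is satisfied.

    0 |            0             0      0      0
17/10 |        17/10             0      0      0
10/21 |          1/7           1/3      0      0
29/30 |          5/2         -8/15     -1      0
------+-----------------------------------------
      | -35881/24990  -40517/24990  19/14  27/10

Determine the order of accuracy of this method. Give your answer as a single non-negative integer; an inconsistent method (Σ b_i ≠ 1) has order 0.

b = (-35881/24990, -40517/24990, 19/14, 27/10)
c = (0, 17/10, 10/21, 29/30)
Ac = (0, 0, 17/30, -242/175)
Σ b_i: (-35881/24990)·1 + (-40517/24990)·1 + 19/14·1 + 27/10·1 = 1 ✓
b·c: (-40517/24990)·17/10 + 19/14·10/21 + 27/10·29/30 = 1/2 ✓
b·c²: (-40517/24990)·289/100 + 19/14·100/441 + 27/10·841/900 = -1431517/771750 ≠ 1/3 ⇒ order 2.
b·Ac: 19/14·17/30 + 27/10·(-242/175) = -4447/1500 ≠ 1/6

2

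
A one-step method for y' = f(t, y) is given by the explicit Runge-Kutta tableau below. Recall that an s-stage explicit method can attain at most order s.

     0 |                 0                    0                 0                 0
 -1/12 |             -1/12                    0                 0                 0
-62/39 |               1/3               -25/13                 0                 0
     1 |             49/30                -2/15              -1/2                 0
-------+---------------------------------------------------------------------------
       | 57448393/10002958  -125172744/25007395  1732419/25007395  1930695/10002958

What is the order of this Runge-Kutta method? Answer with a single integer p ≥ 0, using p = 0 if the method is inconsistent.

b = (57448393/10002958, -125172744/25007395, 1732419/25007395, 1930695/10002958)
c = (0, -1/12, -62/39, 1)
Ac = (0, 0, 25/156, 943/1170)
Σ b_i: 57448393/10002958·1 + (-125172744/25007395)·1 + 1732419/25007395·1 + 1930695/10002958·1 = 1 ✓
b·c: (-125172744/25007395)·(-1/12) + 1732419/25007395·(-62/39) + 1930695/10002958·1 = 1/2 ✓
b·c²: (-125172744/25007395)·1/144 + 1732419/25007395·3844/1521 + 1930695/10002958·1 = 1/3 ✓
b·Ac: 1732419/25007395·25/156 + 1930695/10002958·943/1170 = 1/6 ✓
b·c³: (-125172744/25007395)·(-1/1728) + 1732419/25007395·(-238328/59319) + 1930695/10002958·1 = -385861201/4681384344 ≠ 1/4 ⇒ order 3.
b·(c∘Ac): 1732419/25007395·(-775/3042) + 1930695/10002958·943/1170 = 8277373/60017748 ≠ 1/8
b·Ac²: 1732419/25007395·(-25/1872) + 1930695/10002958·(-230809/182520) = -573475501/2340692172 ≠ 1/12
b·A²c: 1930695/10002958·(-25/312) = -1237625/80023664 ≠ 1/24

3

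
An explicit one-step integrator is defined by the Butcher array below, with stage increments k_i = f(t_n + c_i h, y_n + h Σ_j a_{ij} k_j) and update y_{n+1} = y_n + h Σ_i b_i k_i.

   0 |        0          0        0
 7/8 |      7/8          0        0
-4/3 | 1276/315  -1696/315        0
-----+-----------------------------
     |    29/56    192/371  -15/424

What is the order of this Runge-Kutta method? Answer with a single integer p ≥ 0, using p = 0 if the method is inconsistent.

3

b = (29/56, 192/371, -15/424)
c = (0, 7/8, -4/3)
Ac = (0, 0, -212/45)
Σ b_i: 29/56·1 + 192/371·1 + (-15/424)·1 = 1 ✓
b·c: 192/371·7/8 + (-15/424)·(-4/3) = 1/2 ✓
b·c²: 192/371·49/64 + (-15/424)·16/9 = 1/3 ✓
b·Ac: (-15/424)·(-212/45) = 1/6 ✓; 3 stages ⇒ order 3.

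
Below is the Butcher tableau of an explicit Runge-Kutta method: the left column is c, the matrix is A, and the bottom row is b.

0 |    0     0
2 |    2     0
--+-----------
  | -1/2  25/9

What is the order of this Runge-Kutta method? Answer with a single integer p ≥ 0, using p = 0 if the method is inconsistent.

b = (-1/2, 25/9)
c = (0, 2)
Σ b_i: (-1/2)·1 + 25/9·1 = 41/18 ≠ 1 ⇒ order 0.

0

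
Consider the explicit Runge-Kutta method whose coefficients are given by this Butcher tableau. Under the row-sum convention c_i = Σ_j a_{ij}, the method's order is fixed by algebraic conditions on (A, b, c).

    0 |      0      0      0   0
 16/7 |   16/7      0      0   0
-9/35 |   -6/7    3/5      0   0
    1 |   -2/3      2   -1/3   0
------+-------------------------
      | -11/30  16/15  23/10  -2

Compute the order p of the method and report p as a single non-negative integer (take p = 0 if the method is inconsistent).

1

b = (-11/30, 16/15, 23/10, -2)
c = (0, 16/7, -9/35, 1)
Ac = (0, 0, 48/35, 163/35)
Σ b_i: (-11/30)·1 + 16/15·1 + 23/10·1 + (-2)·1 = 1 ✓
b·c: 16/15·16/7 + 23/10·(-9/35) + (-2)·1 = -23/150 ≠ 1/2 ⇒ order 1.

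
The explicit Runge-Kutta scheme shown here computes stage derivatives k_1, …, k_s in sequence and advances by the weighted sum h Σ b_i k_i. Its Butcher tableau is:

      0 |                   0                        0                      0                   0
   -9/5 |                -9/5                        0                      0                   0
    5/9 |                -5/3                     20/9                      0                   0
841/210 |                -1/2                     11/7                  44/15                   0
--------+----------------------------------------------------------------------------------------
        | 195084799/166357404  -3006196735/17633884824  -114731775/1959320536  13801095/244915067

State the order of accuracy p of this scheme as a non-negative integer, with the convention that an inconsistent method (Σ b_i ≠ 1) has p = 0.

b = (195084799/166357404, -3006196735/17633884824, -114731775/1959320536, 13801095/244915067)
c = (0, -9/5, 5/9, 841/210)
Ac = (0, 0, -4, -1133/945)
Σ b_i: 195084799/166357404·1 + (-3006196735/17633884824)·1 + (-114731775/1959320536)·1 + 13801095/244915067·1 = 1 ✓
b·c: (-3006196735/17633884824)·(-9/5) + (-114731775/1959320536)·5/9 + 13801095/244915067·841/210 = 1/2 ✓
b·c²: (-3006196735/17633884824)·81/25 + (-114731775/1959320536)·25/81 + 13801095/244915067·707281/44100 = 1/3 ✓
b·Ac: (-114731775/1959320536)·(-4) + 13801095/244915067·(-1133/945) = 1/6 ✓
b·c³: (-3006196735/17633884824)·(-729/125) + (-114731775/1959320536)·125/729 + 13801095/244915067·594823321/9261000 = 804120974983/174675274200 ≠ 1/4 ⇒ order 3.
b·(c∘Ac): (-114731775/1959320536)·(-20/9) + 13801095/244915067·(-952853/198450) = -29203892/207946755 ≠ 1/8
b·Ac²: (-114731775/1959320536)·36/5 + 13801095/244915067·255013/42525 = -104416079/1247680530 ≠ 1/12
b·A²c: 13801095/244915067·(-176/15) = -161932848/244915067 ≠ 1/24

3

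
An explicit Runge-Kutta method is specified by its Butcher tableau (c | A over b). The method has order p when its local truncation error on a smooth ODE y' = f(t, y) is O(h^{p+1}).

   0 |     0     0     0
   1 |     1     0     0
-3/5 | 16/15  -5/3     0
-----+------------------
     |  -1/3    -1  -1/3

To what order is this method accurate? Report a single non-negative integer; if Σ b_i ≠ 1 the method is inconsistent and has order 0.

0

b = (-1/3, -1, -1/3)
c = (0, 1, -3/5)
Ac = (0, 0, -5/3)
Σ b_i: (-1/3)·1 + (-1)·1 + (-1/3)·1 = -5/3 ≠ 1 ⇒ order 0.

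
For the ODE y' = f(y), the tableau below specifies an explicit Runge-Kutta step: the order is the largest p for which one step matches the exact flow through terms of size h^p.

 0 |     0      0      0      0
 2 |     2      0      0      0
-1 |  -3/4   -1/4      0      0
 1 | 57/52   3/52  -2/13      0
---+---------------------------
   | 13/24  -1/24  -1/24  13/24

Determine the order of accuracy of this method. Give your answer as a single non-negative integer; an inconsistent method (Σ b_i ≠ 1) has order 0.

b = (13/24, -1/24, -1/24, 13/24)
c = (0, 2, -1, 1)
Ac = (0, 0, -1/2, 7/26)
Σ b_i: 13/24·1 + (-1/24)·1 + (-1/24)·1 + 13/24·1 = 1 ✓
b·c: (-1/24)·2 + (-1/24)·(-1) + 13/24·1 = 1/2 ✓
b·c²: (-1/24)·4 + (-1/24)·1 + 13/24·1 = 1/3 ✓
b·Ac: (-1/24)·(-1/2) + 13/24·7/26 = 1/6 ✓
b·c³: (-1/24)·8 + (-1/24)·(-1) + 13/24·1 = 1/4 ✓
b·(c∘Ac): (-1/24)·1/2 + 13/24·7/26 = 1/8 ✓
b·Ac²: (-1/24)·(-1) + 13/24·1/13 = 1/12 ✓
b·A²c: 13/24·1/13 = 1/24 ✓; 4 stages ⇒ order 4.

4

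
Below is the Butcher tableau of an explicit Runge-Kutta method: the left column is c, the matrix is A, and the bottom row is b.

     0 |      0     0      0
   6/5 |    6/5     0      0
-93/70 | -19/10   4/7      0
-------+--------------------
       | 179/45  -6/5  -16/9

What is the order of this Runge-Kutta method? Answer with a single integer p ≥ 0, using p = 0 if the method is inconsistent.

1

b = (179/45, -6/5, -16/9)
c = (0, 6/5, -93/70)
Ac = (0, 0, 24/35)
Σ b_i: 179/45·1 + (-6/5)·1 + (-16/9)·1 = 1 ✓
b·c: (-6/5)·6/5 + (-16/9)·(-93/70) = 484/525 ≠ 1/2 ⇒ order 1.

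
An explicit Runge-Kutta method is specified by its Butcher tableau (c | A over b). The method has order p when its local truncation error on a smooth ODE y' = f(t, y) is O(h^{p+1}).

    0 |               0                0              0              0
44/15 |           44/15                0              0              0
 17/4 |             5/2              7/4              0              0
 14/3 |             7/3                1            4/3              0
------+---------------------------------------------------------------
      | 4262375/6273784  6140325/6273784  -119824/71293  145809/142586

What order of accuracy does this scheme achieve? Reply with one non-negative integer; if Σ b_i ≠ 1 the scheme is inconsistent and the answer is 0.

3

b = (4262375/6273784, 6140325/6273784, -119824/71293, 145809/142586)
c = (0, 44/15, 17/4, 14/3)
Ac = (0, 0, 77/15, 43/5)
Σ b_i: 4262375/6273784·1 + 6140325/6273784·1 + (-119824/71293)·1 + 145809/142586·1 = 1 ✓
b·c: 6140325/6273784·44/15 + (-119824/71293)·17/4 + 145809/142586·14/3 = 1/2 ✓
b·c²: 6140325/6273784·1936/225 + (-119824/71293)·289/16 + 145809/142586·196/9 = 1/3 ✓
b·Ac: (-119824/71293)·77/15 + 145809/142586·43/5 = 1/6 ✓
b·c³: 6140325/6273784·85184/3375 + (-119824/71293)·4913/64 + 145809/142586·2744/27 = -5034733/12832740 ≠ 1/4 ⇒ order 3.
b·(c∘Ac): (-119824/71293)·1309/60 + 145809/142586·602/15 = 935221/213879 ≠ 1/8
b·Ac²: (-119824/71293)·3388/225 + 145809/142586·29419/900 = 41673811/5133096 ≠ 1/12
b·A²c: 145809/142586·308/45 = 2494954/356465 ≠ 1/24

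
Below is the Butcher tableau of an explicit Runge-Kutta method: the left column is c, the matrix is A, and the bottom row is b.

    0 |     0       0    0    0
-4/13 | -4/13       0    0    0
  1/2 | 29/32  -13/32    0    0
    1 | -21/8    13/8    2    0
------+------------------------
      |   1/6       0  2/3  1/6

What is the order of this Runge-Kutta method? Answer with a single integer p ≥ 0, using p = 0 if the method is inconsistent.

4

b = (1/6, 0, 2/3, 1/6)
c = (0, -4/13, 1/2, 1)
Ac = (0, 0, 1/8, 1/2)
Σ b_i: 1/6·1 + 2/3·1 + 1/6·1 = 1 ✓
b·c: 2/3·1/2 + 1/6·1 = 1/2 ✓
b·c²: 2/3·1/4 + 1/6·1 = 1/3 ✓
b·Ac: 2/3·1/8 + 1/6·1/2 = 1/6 ✓
b·c³: 2/3·1/8 + 1/6·1 = 1/4 ✓
b·(c∘Ac): 2/3·1/16 + 1/6·1/2 = 1/8 ✓
b·Ac²: 2/3·(-1/26) + 1/6·17/26 = 1/12 ✓
b·A²c: 1/6·1/4 = 1/24 ✓; 4 stages ⇒ order 4.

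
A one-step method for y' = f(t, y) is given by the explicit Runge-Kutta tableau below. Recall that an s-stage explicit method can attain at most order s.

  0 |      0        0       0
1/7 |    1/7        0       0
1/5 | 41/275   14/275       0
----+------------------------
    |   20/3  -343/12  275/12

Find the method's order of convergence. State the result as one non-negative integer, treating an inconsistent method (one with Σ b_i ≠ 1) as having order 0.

3

b = (20/3, -343/12, 275/12)
c = (0, 1/7, 1/5)
Ac = (0, 0, 2/275)
Σ b_i: 20/3·1 + (-343/12)·1 + 275/12·1 = 1 ✓
b·c: (-343/12)·1/7 + 275/12·1/5 = 1/2 ✓
b·c²: (-343/12)·1/49 + 275/12·1/25 = 1/3 ✓
b·Ac: 275/12·2/275 = 1/6 ✓; 3 stages ⇒ order 3.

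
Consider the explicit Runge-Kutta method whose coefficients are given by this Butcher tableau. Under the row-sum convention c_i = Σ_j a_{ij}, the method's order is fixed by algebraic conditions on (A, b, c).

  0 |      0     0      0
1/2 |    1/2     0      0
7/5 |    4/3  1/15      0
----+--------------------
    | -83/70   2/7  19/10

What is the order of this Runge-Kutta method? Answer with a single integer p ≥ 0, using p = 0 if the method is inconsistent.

b = (-83/70, 2/7, 19/10)
c = (0, 1/2, 7/5)
Ac = (0, 0, 1/30)
Σ b_i: (-83/70)·1 + 2/7·1 + 19/10·1 = 1 ✓
b·c: 2/7·1/2 + 19/10·7/5 = 981/350 ≠ 1/2 ⇒ order 1.

1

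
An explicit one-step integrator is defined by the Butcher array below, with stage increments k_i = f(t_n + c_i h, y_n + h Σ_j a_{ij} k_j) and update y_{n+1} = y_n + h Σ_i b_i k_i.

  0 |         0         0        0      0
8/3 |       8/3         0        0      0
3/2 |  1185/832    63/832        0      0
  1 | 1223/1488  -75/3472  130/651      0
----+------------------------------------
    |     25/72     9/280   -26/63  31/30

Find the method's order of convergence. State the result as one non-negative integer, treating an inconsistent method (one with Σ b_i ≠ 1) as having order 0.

b = (25/72, 9/280, -26/63, 31/30)
c = (0, 8/3, 3/2, 1)
Ac = (0, 0, 21/104, 15/62)
Σ b_i: 25/72·1 + 9/280·1 + (-26/63)·1 + 31/30·1 = 1 ✓
b·c: 9/280·8/3 + (-26/63)·3/2 + 31/30·1 = 1/2 ✓
b·c²: 9/280·64/9 + (-26/63)·9/4 + 31/30·1 = 1/3 ✓
b·Ac: (-26/63)·21/104 + 31/30·15/62 = 1/6 ✓
b·c³: 9/280·512/27 + (-26/63)·27/8 + 31/30·1 = 1/4 ✓
b·(c∘Ac): (-26/63)·63/208 + 31/30·15/62 = 1/8 ✓
b·Ac²: (-26/63)·7/13 + 31/30·55/186 = 1/12 ✓
b·A²c: 31/30·5/124 = 1/24 ✓; 4 stages ⇒ order 4.

4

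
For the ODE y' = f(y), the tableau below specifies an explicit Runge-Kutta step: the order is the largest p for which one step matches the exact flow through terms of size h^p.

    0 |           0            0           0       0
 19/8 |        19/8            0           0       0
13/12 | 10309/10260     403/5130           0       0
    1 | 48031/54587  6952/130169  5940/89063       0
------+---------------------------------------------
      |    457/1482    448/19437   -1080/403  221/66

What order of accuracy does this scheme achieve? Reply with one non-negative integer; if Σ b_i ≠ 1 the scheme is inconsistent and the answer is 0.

4

b = (457/1482, 448/19437, -1080/403, 221/66)
c = (0, 19/8, 13/12, 1)
Ac = (0, 0, 403/2160, 44/221)
Σ b_i: 457/1482·1 + 448/19437·1 + (-1080/403)·1 + 221/66·1 = 1 ✓
b·c: 448/19437·19/8 + (-1080/403)·13/12 + 221/66·1 = 1/2 ✓
b·c²: 448/19437·361/64 + (-1080/403)·169/144 + 221/66·1 = 1/3 ✓
b·Ac: (-1080/403)·403/2160 + 221/66·44/221 = 1/6 ✓
b·c³: 448/19437·6859/512 + (-1080/403)·2197/1728 + 221/66·1 = 1/4 ✓
b·(c∘Ac): (-1080/403)·5239/25920 + 221/66·44/221 = 1/8 ✓
b·Ac²: (-1080/403)·7657/17280 + 221/66·671/1768 = 1/12 ✓
b·A²c: 221/66·11/884 = 1/24 ✓; 4 stages ⇒ order 4.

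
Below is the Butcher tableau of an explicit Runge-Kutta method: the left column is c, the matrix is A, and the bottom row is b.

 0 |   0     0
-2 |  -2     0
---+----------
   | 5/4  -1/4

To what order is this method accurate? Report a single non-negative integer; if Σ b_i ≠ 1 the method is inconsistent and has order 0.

b = (5/4, -1/4)
c = (0, -2)
Σ b_i: 5/4·1 + (-1/4)·1 = 1 ✓
b·c: (-1/4)·(-2) = 1/2 ✓; 2 stages ⇒ order 2.

2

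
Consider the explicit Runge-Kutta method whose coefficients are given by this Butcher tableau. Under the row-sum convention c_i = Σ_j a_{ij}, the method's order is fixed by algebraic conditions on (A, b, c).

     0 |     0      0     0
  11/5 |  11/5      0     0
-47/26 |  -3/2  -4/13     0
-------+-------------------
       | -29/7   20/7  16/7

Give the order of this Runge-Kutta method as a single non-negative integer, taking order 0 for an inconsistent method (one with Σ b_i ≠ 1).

b = (-29/7, 20/7, 16/7)
c = (0, 11/5, -47/26)
Ac = (0, 0, -44/65)
Σ b_i: (-29/7)·1 + 20/7·1 + 16/7·1 = 1 ✓
b·c: 20/7·11/5 + 16/7·(-47/26) = 28/13 ≠ 1/2 ⇒ order 1.

1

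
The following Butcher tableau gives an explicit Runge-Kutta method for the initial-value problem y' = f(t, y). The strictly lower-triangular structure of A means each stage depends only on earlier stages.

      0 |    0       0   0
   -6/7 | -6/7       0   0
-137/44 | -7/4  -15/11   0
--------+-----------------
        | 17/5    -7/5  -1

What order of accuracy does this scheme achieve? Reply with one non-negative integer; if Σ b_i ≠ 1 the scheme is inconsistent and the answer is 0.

b = (17/5, -7/5, -1)
c = (0, -6/7, -137/44)
Ac = (0, 0, 90/77)
Σ b_i: 17/5·1 + (-7/5)·1 + (-1)·1 = 1 ✓
b·c: (-7/5)·(-6/7) + (-1)·(-137/44) = 949/220 ≠ 1/2 ⇒ order 1.

1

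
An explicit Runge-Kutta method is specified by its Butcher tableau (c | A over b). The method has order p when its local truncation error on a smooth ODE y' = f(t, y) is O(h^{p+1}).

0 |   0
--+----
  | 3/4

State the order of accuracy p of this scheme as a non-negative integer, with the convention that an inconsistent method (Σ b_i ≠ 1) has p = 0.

0

b = (3/4)
c = (0)
Σ b_i: 3/4·1 = 3/4 ≠ 1 ⇒ order 0.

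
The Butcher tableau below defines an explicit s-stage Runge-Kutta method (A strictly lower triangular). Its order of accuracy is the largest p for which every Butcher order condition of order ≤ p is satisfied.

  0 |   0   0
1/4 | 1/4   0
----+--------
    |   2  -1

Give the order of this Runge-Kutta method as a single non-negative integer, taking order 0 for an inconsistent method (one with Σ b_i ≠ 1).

b = (2, -1)
c = (0, 1/4)
Σ b_i: 2·1 + (-1)·1 = 1 ✓
b·c: (-1)·1/4 = -1/4 ≠ 1/2 ⇒ order 1.

1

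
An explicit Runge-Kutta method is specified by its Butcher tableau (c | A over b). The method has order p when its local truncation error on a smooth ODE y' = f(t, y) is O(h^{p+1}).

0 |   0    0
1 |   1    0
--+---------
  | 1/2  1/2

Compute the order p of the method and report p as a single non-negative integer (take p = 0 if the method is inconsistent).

b = (1/2, 1/2)
c = (0, 1)
Σ b_i: 1/2·1 + 1/2·1 = 1 ✓
b·c: 1/2·1 = 1/2 ✓; 2 stages ⇒ order 2.

2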